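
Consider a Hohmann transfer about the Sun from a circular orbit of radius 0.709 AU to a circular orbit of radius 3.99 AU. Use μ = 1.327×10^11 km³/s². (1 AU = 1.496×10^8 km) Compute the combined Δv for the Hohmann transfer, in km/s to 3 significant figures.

Δv = 17.4 km/s

In km: r₁ = 0.709 × 1.496×10^8 = 1.060664×10^8 km; r₂ = 3.99 × 1.496×10^8 = 5.96904×10^8 km.
Transfer-ellipse semi-major axis a_t = (r₁ + r₂)/2 = (1.060664×10^8 + 5.96904×10^8)/2 = 3.514852×10^8 km.
Circular speed at r₁: v₁ = √(μ/r₁) = √(1.327×10^11/1.060664×10^8) = 35.37 km/s.
On the transfer ellipse at r₁, v² = μ(2/r − 1/a) gives v_p = √[μ(2/r₁ − 1/a_t)] = 46.09 km/s.
First burn Δv₁ = |v_p − v₁| = 10.72 km/s.
Circular speed at r₂: v₂ = √(μ/r₂) = 14.9102 km/s.
Transfer-orbit speed at r₂: v_a = √[μ(2/r₂ − 1/a_t)] = 8.19065 km/s.
Second burn Δv₂ = |v₂ − v_a| = 6.720 km/s.
Total Δv = Δv₁ + Δv₂ = 17.44 km/s.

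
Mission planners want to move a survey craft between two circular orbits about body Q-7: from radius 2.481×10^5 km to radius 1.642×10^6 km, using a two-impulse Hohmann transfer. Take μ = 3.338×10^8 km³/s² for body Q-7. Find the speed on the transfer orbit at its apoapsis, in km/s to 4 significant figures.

Semi-major axis of the transfer orbit: a_t = (2.481×10^5 + 1.642×10^6)/2 = 9.4505×10^5 km.
The apoapsis of the transfer ellipse is at r = 1.642×10^6 km.
Vis-viva: v = √[μ(2/r − 1/a_t)] = √[3.338×10^8 × (2/1.642×10^6 − 1/9.4505×10^5)] = 7.305 km/s.

v = 7.305 km/s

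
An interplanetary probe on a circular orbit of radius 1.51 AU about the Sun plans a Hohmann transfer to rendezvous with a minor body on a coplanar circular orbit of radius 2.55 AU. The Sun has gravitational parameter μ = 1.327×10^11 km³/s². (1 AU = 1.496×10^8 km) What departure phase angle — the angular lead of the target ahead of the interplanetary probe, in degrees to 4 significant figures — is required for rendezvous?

In km: r₁ = 1.51 × 1.496×10^8 = 2.25896×10^8 km; r₂ = 2.55 × 1.496×10^8 = 3.8148×10^8 km.
Transfer-ellipse semi-major axis a_t = (r₁ + r₂)/2 = (2.25896×10^8 + 3.8148×10^8)/2 = 3.03688×10^8 km.
Transfer time t = π√(a_t³/μ) = 4.5641×10^7 s.
Target angular speed ω₂ = √(μ/r₂³) = 4.8891×10^-8 rad/s.
Angle swept by the target during transfer: ω₂·t = 2.2314 rad = 127.85°.
Arrival is 180° from departure on the ellipse, so φ = 180° − 127.85° = 52.15°.

φ = 52.15°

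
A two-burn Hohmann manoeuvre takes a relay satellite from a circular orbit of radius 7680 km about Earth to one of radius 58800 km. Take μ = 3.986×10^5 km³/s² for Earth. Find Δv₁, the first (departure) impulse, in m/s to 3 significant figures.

The Hohmann ellipse has a_t = (r₁ + r₂)/2 = 33240 km.
Circular speed at r = 7680 km: v_c = √(μ/r) = 7.204 km/s.
Transfer-orbit speed at the same r (vis-viva, a = a_t): v_t = √[μ(2/r − 1/a_t)] = 9.582 km/s.
Δv₁ = |v_t − v_c| = |9.582 − 7.204| = 2.378 km/s.

Δv₁ = 2380 m/s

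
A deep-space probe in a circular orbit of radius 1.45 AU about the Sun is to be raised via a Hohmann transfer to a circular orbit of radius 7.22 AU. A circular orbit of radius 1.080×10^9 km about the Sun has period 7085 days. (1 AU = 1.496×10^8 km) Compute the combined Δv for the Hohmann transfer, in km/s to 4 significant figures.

Δv = 11.86 km/s

From Kepler's third law T² = 4π²r³/μ at r = 1.080×10^9 km, T = 7085 days = 7085 × 86400 s = 6.12144×10^8 s: μ = 4π²r³/T² = 1.32716×10^11 km³/s².
In km: r₁ = 1.45 × 1.496×10^8 = 2.1692×10^8 km; r₂ = 7.22 × 1.496×10^8 = 1.080112×10^9 km.
The Hohmann ellipse has a_t = (r₁ + r₂)/2 = 6.48516×10^8 km.
At r₁ the circular-orbit speed is v₁ = √(μ/r₁) = 24.735 km/s.
On the transfer ellipse at r₁, vis-viva equation gives v_p = √[μ(2/r₁ − 1/a_t)] = 31.922 km/s.
First burn Δv₁ = |v_p − v₁| = 7.187 km/s.
At r₂, v₂ = √(μ/r₂) = 11.085 km/s.
Transfer-orbit speed at r₂: v_a = √[μ(2/r₂ − 1/a_t)] = 6.4109 km/s.
Second burn Δv₂ = |v₂ − v_a| = 4.674 km/s.
Total Δv = Δv₁ + Δv₂ = 11.86 km/s.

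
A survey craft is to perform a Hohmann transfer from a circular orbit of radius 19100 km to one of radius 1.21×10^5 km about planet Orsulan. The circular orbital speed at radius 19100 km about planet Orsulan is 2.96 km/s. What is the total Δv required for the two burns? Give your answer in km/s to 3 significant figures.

Δv = 1.49 km/s

From the circular-orbit relation v² = μ/r at r = 19100 km: μ = v²r = (2.96)² × 19100 = 1.67347×10^5 km³/s².
Transfer-ellipse semi-major axis a_t = (r₁ + r₂)/2 = (19100 + 1.210×10^5)/2 = 70050 km.
Circular speed at r₁: v₁ = √(μ/r₁) = √(1.67347×10^5/19100) = 2.9600 km/s.
On the transfer ellipse at r₁, vis-viva equation gives v_p = √[μ(2/r₁ − 1/a_t)] = 3.8903 km/s.
First burn Δv₁ = |v_p − v₁| = 0.9303 km/s.
At r₂, v₂ = √(μ/r₂) = 1.176 km/s.
Transfer-orbit speed at r₂: v_a = √[μ(2/r₂ − 1/a_t)] = 0.6141 km/s.
Second burn Δv₂ = |v₂ − v_a| = 0.5619 km/s.
Total Δv = Δv₁ + Δv₂ = 1.492 km/s.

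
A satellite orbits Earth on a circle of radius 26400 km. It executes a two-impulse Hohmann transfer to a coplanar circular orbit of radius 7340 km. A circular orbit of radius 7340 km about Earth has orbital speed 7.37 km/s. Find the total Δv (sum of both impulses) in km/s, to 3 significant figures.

From the circular-orbit relation v² = μ/r at r = 7340 km: μ = v²r = (7.37)² × 7340 = 3.98686×10^5 km³/s².
Semi-major axis of the transfer orbit: a_t = (26400 + 7340)/2 = 16870 km.
Circular speed at r₁: v₁ = √(μ/r₁) = √(3.98686×10^5/26400) = 3.8861 km/s.
On the transfer ellipse at r₁, v² = μ(2/r − 1/a) gives v_a = √[μ(2/r₁ − 1/a_t)] = 2.5633 km/s.
First burn Δv₁ = |v_a − v₁| = 1.3228 km/s.
Circular speed at r₂: v₂ = √(μ/r₂) = 7.3700 km/s.
Transfer-orbit speed at r₂: v_p = √[μ(2/r₂ − 1/a_t)] = 9.2196 km/s.
Second burn Δv₂ = |v₂ − v_p| = 1.8496 km/s.
Δv = Δv₁ + Δv₂ = 1.3228 + 1.8496 = 3.172 km/s.

Δv = 3.17 km/s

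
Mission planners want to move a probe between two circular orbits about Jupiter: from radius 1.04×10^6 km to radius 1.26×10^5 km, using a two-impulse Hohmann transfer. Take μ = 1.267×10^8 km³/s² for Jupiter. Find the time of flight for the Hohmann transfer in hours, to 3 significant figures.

Transfer-ellipse semi-major axis a_t = (r₁ + r₂)/2 = (1.040×10^6 + 1.260×10^5)/2 = 5.830×10^5 km.
Half the transfer-orbit period gives t = π√(a_t³/μ) = 1.242×10^5 s.
Converting: 1.242×10^5 s ÷ 3600 s/hour = 34.5 hours.

t = 34.5 hours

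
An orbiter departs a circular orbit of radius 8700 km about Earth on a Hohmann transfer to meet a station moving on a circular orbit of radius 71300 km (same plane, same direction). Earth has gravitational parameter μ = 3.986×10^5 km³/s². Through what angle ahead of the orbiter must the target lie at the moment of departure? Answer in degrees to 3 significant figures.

φ = 104°

Transfer-ellipse semi-major axis a_t = (r₁ + r₂)/2 = (8700 + 71300)/2 = 40000 km.
Transfer time t = π√(a_t³/μ) = 39810 s.
The target's mean motion on its circular orbit is ω₂ = √(μ/r₂³) = 3.316×10^-5 rad/s.
Angle swept by the target during transfer: ω₂·t = 1.3201 rad = 75.64°.
Arrival is 180° from departure on the ellipse, so φ = 180° − 75.64° = 104°.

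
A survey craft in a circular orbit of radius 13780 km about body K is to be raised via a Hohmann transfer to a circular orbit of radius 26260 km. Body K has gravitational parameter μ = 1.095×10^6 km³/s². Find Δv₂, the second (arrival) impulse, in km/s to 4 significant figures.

Δv₂ = 1.100 km/s

Transfer-ellipse semi-major axis a_t = (r₁ + r₂)/2 = (13780 + 26260)/2 = 20020 km.
Circular speed at r = 26260 km: v_c = √(μ/r) = 6.457 km/s.
Transfer-orbit speed at the same r (vis-viva, a = a_t): v_t = √[μ(2/r − 1/a_t)] = 5.357 km/s.
Δv₂ = |v_t − v_c| = |5.357 − 6.457| = 1.100 km/s.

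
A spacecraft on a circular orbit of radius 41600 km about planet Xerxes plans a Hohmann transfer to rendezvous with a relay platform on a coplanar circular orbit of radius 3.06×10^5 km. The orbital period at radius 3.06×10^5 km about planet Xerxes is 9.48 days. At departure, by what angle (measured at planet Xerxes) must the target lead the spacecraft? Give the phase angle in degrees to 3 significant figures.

φ = 103°

From Kepler's third law T² = 4π²r³/μ at r = 3.06×10^5 km, T = 9.48 days = 9.48 × 86400 s = 8.19072×10^5 s: μ = 4π²r³/T² = 1.68609×10^6 km³/s².
The Hohmann ellipse has a_t = (r₁ + r₂)/2 = 1.738×10^5 km.
The half-period of the transfer ellipse is t = π√(a_t³/μ) = 1.75301×10^5 s.
The target's mean motion on its circular orbit is ω₂ = √(μ/r₂³) = 7.67110×10^-6 rad/s.
Angle swept by the target during transfer: ω₂·t = 1.3448 rad = 77.05°.
The spacecraft traverses 180° on the transfer ellipse, so the target must lead by 180° − 77.05° = 103°.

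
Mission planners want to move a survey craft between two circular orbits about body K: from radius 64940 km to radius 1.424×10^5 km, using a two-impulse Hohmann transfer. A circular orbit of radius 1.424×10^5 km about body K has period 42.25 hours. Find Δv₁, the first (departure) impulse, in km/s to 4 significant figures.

From Kepler's third law T² = 4π²r³/μ at r = 1.424×10^5 km, T = 42.25 hours = 42.25 × 3600 s = 1.521×10^5 s: μ = 4π²r³/T² = 4.92755×10^6 km³/s².
The Hohmann ellipse has a_t = (r₁ + r₂)/2 = 1.0367×10^5 km.
Circular speed at r = 64940 km: v_c = √(μ/r) = 8.7108 km/s.
Vis-viva on the transfer ellipse at r = 64940 km gives v_t = √[μ(2/r − 1/a_t)] = 10.209 km/s.
Δv₁ = |v_t − v_c| = |10.209 − 8.7108| = 1.498 km/s.

Δv₁ = 1.498 km/s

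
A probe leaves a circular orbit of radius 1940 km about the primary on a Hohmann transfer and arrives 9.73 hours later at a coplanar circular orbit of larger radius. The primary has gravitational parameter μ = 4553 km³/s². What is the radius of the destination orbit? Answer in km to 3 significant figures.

Transfer time t = 9.73 hours = 35028 s, and t = π√(a_t³/μ).
So a_t = (μ t²/π²)^(1/3) = (4553 × (35028)² / π²)^(1/3) = 8272.0 km.
Since a_t = (r₁ + r₂)/2, r₂ = 2a_t − r₁ = 2×8272.0 − 1940 = 14604 km.

r₂ = 14600 km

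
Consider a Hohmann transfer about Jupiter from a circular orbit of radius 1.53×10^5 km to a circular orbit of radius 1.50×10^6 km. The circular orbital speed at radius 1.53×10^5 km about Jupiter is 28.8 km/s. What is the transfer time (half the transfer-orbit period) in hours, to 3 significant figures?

t = 58.2 hours

From the circular-orbit relation v² = μ/r at r = 1.53×10^5 km: μ = v²r = (28.8)² × 1.53×10^5 = 1.26904×10^8 km³/s².
Semi-major axis of the transfer orbit: a_t = (1.530×10^5 + 1.500×10^6)/2 = 8.265×10^5 km.
By Kepler's third law the transfer-orbit period is T = 2π√(a_t³/μ), so t = T/2 = 2.095×10^5 s.
Converting: 2.095×10^5 s ÷ 3600 s/hour = 58.2 hours.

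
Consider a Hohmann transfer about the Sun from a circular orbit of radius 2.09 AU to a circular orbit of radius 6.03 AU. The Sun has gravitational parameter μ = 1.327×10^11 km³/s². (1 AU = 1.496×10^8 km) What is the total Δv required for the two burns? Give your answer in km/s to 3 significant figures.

In km: r₁ = 2.09 × 1.496×10^8 = 3.12664×10^8 km; r₂ = 6.03 × 1.496×10^8 = 9.02088×10^8 km.
Transfer-ellipse semi-major axis a_t = (r₁ + r₂)/2 = (3.12664×10^8 + 9.02088×10^8)/2 = 6.07376×10^8 km.
At r₁ the circular-orbit speed is v₁ = √(μ/r₁) = 20.6014 km/s.
On the transfer ellipse at r₁, vis-viva gives v_p = √[μ(2/r₁ − 1/a_t)] = 25.1068 km/s.
First burn Δv₁ = |v_p − v₁| = 4.505 km/s.
At r₂, v₂ = √(μ/r₂) = 12.129 km/s.
Transfer-orbit speed at r₂: v_a = √[μ(2/r₂ − 1/a_t)] = 8.7020 km/s.
Second burn Δv₂ = |v₂ − v_a| = 3.427 km/s.
Total Δv = Δv₁ + Δv₂ = 7.932 km/s.

Δv = 7.93 km/s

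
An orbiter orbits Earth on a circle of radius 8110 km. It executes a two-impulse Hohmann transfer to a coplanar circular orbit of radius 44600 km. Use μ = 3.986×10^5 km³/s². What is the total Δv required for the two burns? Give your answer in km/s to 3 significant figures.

Semi-major axis of the transfer orbit: a_t = (8110 + 44600)/2 = 26355 km.
Circular speed at r₁: v₁ = √(μ/r₁) = √(3.986×10^5/8110) = 7.011 km/s.
Transfer-orbit speed at r₁ (vis-viva): v_p = √[μ(2/r₁ − 1/a_t)] = 9.120 km/s.
First burn Δv₁ = |v_p − v₁| = 2.109 km/s.
At r₂, v₂ = √(μ/r₂) = 2.9895 km/s.
Transfer-orbit speed at r₂: v_a = √[μ(2/r₂ − 1/a_t)] = 1.6584 km/s.
Second burn Δv₂ = |v₂ − v_a| = 1.331 km/s.
Δv = Δv₁ + Δv₂ = 2.109 + 1.331 = 3.440 km/s.

Δv = 3.44 km/s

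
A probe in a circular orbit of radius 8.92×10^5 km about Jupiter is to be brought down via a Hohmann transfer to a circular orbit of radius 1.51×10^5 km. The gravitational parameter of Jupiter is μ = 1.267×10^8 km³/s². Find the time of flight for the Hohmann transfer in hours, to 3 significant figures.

The Hohmann ellipse has a_t = (r₁ + r₂)/2 = 5.215×10^5 km.
Transfer time t = π√(a_t³/μ) = π√((5.215×10^5)³ / 1.267×10^8) = 1.051×10^5 s.
Converting: 1.051×10^5 s ÷ 3600 s/hour = 29.2 hours.

t = 29.2 hours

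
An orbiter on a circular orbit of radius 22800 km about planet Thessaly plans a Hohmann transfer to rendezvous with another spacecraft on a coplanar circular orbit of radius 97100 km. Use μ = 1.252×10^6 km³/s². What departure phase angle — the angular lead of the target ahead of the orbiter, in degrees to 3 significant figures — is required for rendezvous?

φ = 92.7°

Semi-major axis of the transfer orbit: a_t = (22800 + 97100)/2 = 59950 km.
The half-period of the transfer ellipse is t = π√(a_t³/μ) = 41210 s.
Target angular speed ω₂ = √(μ/r₂³) = 3.698×10^-5 rad/s.
Angle swept by the target during transfer: ω₂·t = 1.524 rad = 87.32°.
The orbiter traverses 180° on the transfer ellipse, so the target must lead by 180° − 87.32° = 92.7°.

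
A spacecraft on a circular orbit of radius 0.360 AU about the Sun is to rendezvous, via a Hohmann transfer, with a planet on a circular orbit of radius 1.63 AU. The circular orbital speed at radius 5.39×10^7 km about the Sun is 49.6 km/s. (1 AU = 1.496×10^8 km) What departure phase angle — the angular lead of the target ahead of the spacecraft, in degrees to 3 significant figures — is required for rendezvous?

From the circular-orbit relation v² = μ/r at r = 5.39×10^7 km: μ = v²r = (49.6)² × 5.39×10^7 = 1.32603×10^11 km³/s².
In km: r₁ = 0.360 × 1.496×10^8 = 5.3856×10^7 km; r₂ = 1.63 × 1.496×10^8 = 2.43848×10^8 km.
The Hohmann ellipse has a_t = (r₁ + r₂)/2 = 1.48852×10^8 km.
The half-period of the transfer ellipse is t = π√(a_t³/μ) = 1.56677×10^7 s.
Target angular speed ω₂ = √(μ/r₂³) = 9.56307×10^-8 rad/s.
Angle swept by the target during transfer: ω₂·t = 1.49831 rad = 85.847°.
Arrival is 180° from departure on the ellipse, so φ = 180° − 85.847° = 94.2°.

φ = 94.2°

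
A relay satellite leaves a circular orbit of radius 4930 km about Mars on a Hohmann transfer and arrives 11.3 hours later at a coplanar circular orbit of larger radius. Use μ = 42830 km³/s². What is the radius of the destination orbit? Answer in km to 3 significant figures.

r₂ = 33700 km

Transfer time t = 11.3 hours = 40680 s, and t = π√(a_t³/μ).
So a_t = (μ t²/π²)^(1/3) = (42830 × (40680)² / π²)^(1/3) = 19293 km.
Since a_t = (r₁ + r₂)/2, r₂ = 2a_t − r₁ = 2×19293 − 4930 = 33656 km.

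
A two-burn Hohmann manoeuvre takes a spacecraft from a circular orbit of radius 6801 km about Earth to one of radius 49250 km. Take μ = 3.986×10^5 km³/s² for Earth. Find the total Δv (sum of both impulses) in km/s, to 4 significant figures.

The Hohmann ellipse has a_t = (r₁ + r₂)/2 = 28025.5 km.
Circular speed at r₁: v₁ = √(μ/r₁) = √(3.986×10^5/6801) = 7.6557 km/s.
Transfer-orbit speed at r₁ (vis-viva): v_p = √[μ(2/r₁ − 1/a_t)] = 10.149 km/s.
First burn Δv₁ = |v_p − v₁| = 2.493 km/s.
Circular speed at r₂: v₂ = √(μ/r₂) = 2.84489 km/s.
Transfer-orbit speed at r₂: v_a = √[μ(2/r₂ − 1/a_t)] = 1.40144 km/s.
Second burn Δv₂ = |v₂ − v_a| = 1.443 km/s.
Δv = Δv₁ + Δv₂ = 2.493 + 1.443 = 3.936 km/s.

Δv = 3.936 km/s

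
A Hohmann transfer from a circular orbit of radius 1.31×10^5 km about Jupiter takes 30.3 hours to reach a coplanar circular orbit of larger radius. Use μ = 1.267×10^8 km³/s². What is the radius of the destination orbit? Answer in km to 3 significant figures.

r₂ = 9.38×10^5 km

Transfer time t = 30.3 hours = 1.0908×10^5 s, and t = π√(a_t³/μ).
So a_t = (μ t²/π²)^(1/3) = (1.267×10^8 × (1.0908×10^5)² / π²)^(1/3) = 5.3455×10^5 km.
Since a_t = (r₁ + r₂)/2, r₂ = 2a_t − r₁ = 2×5.3455×10^5 − 1.310×10^5 = 9.381×10^5 km.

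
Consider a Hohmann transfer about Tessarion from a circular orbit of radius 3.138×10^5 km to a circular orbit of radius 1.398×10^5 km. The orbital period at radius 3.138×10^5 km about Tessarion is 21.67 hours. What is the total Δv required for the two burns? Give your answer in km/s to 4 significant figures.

From Kepler's third law T² = 4π²r³/μ at r = 3.138×10^5 km, T = 21.67 hours = 21.67 × 3600 s = 78012 s: μ = 4π²r³/T² = 2.00445×10^8 km³/s².
Transfer-ellipse semi-major axis a_t = (r₁ + r₂)/2 = (3.138×10^5 + 1.398×10^5)/2 = 2.268×10^5 km.
At r₁ the circular-orbit speed is v₁ = √(μ/r₁) = 25.274 km/s.
Transfer-orbit speed at r₁ (v² = μ(2/r − 1/a)): v_a = √[μ(2/r₁ − 1/a_t)] = 19.843 km/s.
First burn Δv₁ = |v_a − v₁| = 5.4310 km/s.
Circular speed at r₂: v₂ = √(μ/r₂) = 37.8656 km/s.
Transfer-orbit speed at r₂: v_p = √[μ(2/r₂ − 1/a_t)] = 44.5399 km/s.
Second burn Δv₂ = |v₂ − v_p| = 6.6743 km/s.
Total Δv = Δv₁ + Δv₂ = 12.11 km/s.

Δv = 12.11 km/s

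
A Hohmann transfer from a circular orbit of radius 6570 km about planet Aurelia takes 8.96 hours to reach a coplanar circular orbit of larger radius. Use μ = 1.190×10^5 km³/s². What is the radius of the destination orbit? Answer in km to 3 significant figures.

Transfer time t = 8.96 hours = 32256 s, and t = π√(a_t³/μ).
So a_t = (μ t²/π²)^(1/3) = (1.190×10^5 × (32256)² / π²)^(1/3) = 23236 km.
Since a_t = (r₁ + r₂)/2, r₂ = 2a_t − r₁ = 2×23236 − 6570 = 39902 km.

r₂ = 39900 km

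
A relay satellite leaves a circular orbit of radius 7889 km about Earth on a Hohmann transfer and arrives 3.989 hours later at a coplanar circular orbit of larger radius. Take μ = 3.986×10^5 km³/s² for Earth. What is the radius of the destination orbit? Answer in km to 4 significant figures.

r₂ = 32650 km

Transfer time t = 3.989 hours = 14360.4 s, and t = π√(a_t³/μ).
So a_t = (μ t²/π²)^(1/3) = (3.986×10^5 × (14360.4)² / π²)^(1/3) = 20270 km.
Since a_t = (r₁ + r₂)/2, r₂ = 2a_t − r₁ = 2×20270 − 7889 = 32651 km.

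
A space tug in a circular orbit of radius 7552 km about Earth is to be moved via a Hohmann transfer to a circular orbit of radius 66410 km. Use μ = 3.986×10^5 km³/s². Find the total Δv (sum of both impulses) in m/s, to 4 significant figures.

Δv = 3813 m/s

The Hohmann ellipse has a_t = (r₁ + r₂)/2 = 36981 km.
At r₁ the circular-orbit speed is v₁ = √(μ/r₁) = 7.26503 km/s.
On the transfer ellipse at r₁, vis-viva equation gives v_p = √[μ(2/r₁ − 1/a_t)] = 9.73565 km/s.
First burn Δv₁ = |v_p − v₁| = 2.4706 km/s.
At r₂, v₂ = √(μ/r₂) = 2.4499 km/s.
Transfer-orbit speed at r₂: v_a = √[μ(2/r₂ − 1/a_t)] = 1.1071 km/s.
Second burn Δv₂ = |v₂ − v_a| = 1.3428 km/s.
Δv = Δv₁ + Δv₂ = 2.4706 + 1.3428 = 3.813 km/s.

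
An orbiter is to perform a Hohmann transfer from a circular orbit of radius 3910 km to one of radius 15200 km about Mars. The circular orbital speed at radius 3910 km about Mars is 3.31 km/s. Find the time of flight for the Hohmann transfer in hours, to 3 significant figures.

From the circular-orbit relation v² = μ/r at r = 3910 km: μ = v²r = (3.31)² × 3910 = 42838.4 km³/s².
Transfer-ellipse semi-major axis a_t = (r₁ + r₂)/2 = (3910 + 15200)/2 = 9555 km.
Half the transfer-orbit period gives t = π√(a_t³/μ) = 14180 s.
Converting: 14180 s ÷ 3600 s/hour = 3.94 hours.

t = 3.94 hours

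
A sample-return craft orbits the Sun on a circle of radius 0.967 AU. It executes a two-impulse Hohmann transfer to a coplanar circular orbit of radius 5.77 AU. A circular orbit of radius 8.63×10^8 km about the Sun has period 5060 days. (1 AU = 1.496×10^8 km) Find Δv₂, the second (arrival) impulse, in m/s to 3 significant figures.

Δv₂ = 5760 m/s

From Kepler's third law T² = 4π²r³/μ at r = 8.63×10^8 km, T = 5060 days = 5060 × 86400 s = 4.37184×10^8 s: μ = 4π²r³/T² = 1.32759×10^11 km³/s².
In km: r₁ = 0.967 × 1.496×10^8 = 1.446632×10^8 km; r₂ = 5.77 × 1.496×10^8 = 8.63192×10^8 km.
The Hohmann ellipse has a_t = (r₁ + r₂)/2 = 5.039276×10^8 km.
On the circular orbit at r = 8.63192×10^8 km, v_c = √(μ/r) = 12.402 km/s.
Transfer-orbit speed at the same r (vis-viva, a = a_t): v_t = √[μ(2/r − 1/a_t)] = 6.6447 km/s.
Δv₂ = |v_t − v_c| = |6.6447 − 12.402| = 5.757 km/s.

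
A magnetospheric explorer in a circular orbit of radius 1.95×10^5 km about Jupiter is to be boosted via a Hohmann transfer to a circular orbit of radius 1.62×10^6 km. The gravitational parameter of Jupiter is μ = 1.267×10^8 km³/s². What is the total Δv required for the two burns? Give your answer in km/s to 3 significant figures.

Δv = 13.3 km/s

Transfer-ellipse semi-major axis a_t = (r₁ + r₂)/2 = (1.950×10^5 + 1.620×10^6)/2 = 9.075×10^5 km.
Circular speed at r₁: v₁ = √(μ/r₁) = √(1.267×10^8/1.950×10^5) = 25.490 km/s.
Transfer-orbit speed at r₁ (vis-viva equation): v_p = √[μ(2/r₁ − 1/a_t)] = 34.057 km/s.
First burn Δv₁ = |v_p − v₁| = 8.567 km/s.
Circular speed at r₂: v₂ = √(μ/r₂) = 8.8436 km/s.
Transfer-orbit speed at r₂: v_a = √[μ(2/r₂ − 1/a_t)] = 4.0994 km/s.
Second burn Δv₂ = |v₂ − v_a| = 4.744 km/s.
Total Δv = Δv₁ + Δv₂ = 13.31 km/s.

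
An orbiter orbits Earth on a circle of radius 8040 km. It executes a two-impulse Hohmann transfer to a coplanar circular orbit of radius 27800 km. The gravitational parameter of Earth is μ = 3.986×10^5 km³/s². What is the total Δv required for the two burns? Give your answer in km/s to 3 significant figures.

Δv = 2.98 km/s

The Hohmann ellipse has a_t = (r₁ + r₂)/2 = 17920 km.
Circular speed at r₁: v₁ = √(μ/r₁) = √(3.986×10^5/8040) = 7.041 km/s.
Transfer-orbit speed at r₁ (vis-viva): v_p = √[μ(2/r₁ − 1/a_t)] = 8.770 km/s.
First burn Δv₁ = |v_p − v₁| = 1.729 km/s.
Circular speed at r₂: v₂ = √(μ/r₂) = 3.7866 km/s.
Transfer-orbit speed at r₂: v_a = √[μ(2/r₂ − 1/a_t)] = 2.5363 km/s.
Second burn Δv₂ = |v₂ − v_a| = 1.250 km/s.
Δv = Δv₁ + Δv₂ = 1.729 + 1.250 = 2.979 km/s.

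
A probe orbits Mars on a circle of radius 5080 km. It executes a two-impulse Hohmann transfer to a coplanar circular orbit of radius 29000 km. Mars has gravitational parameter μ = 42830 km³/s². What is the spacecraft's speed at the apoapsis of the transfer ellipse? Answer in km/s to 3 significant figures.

Transfer-ellipse semi-major axis a_t = (r₁ + r₂)/2 = (5080 + 29000)/2 = 17040 km.
The apoapsis of the transfer ellipse is at r = 29000 km.
Vis-viva: v = √[μ(2/r − 1/a_t)] = √[42830 × (2/29000 − 1/17040)] = 0.6635 km/s.

v = 0.664 km/s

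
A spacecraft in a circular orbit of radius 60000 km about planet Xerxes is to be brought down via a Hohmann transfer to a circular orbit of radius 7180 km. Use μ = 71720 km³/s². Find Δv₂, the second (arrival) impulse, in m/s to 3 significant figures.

Δv₂ = 1060 m/s

The Hohmann ellipse has a_t = (r₁ + r₂)/2 = 33590 km.
Circular speed at r = 7180 km: v_c = √(μ/r) = 3.16052 km/s.
Vis-viva on the transfer ellipse at r = 7180 km gives v_t = √[μ(2/r − 1/a_t)] = 4.22405 km/s.
Δv₂ = |v_t − v_c| = |4.22405 − 3.16052| = 1.064 km/s.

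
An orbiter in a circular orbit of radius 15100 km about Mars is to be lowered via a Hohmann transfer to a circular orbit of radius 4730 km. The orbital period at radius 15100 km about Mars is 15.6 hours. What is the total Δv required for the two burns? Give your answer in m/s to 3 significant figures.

From Kepler's third law T² = 4π²r³/μ at r = 15100 km, T = 15.6 hours = 15.6 × 3600 s = 56160 s: μ = 4π²r³/T² = 43095.9 km³/s².
Semi-major axis of the transfer orbit: a_t = (15100 + 4730)/2 = 9915 km.
At r₁ the circular-orbit speed is v₁ = √(μ/r₁) = 1.68939 km/s.
On the transfer ellipse at r₁, vis-viva equation gives v_a = √[μ(2/r₁ − 1/a_t)] = 1.16685 km/s.
First burn Δv₁ = |v_a − v₁| = 0.5225 km/s.
Circular speed at r₂: v₂ = √(μ/r₂) = 3.018475 km/s.
Transfer-orbit speed at r₂: v_p = √[μ(2/r₂ − 1/a_t)] = 3.725030 km/s.
Second burn Δv₂ = |v₂ − v_p| = 0.7066 km/s.
Total Δv = Δv₁ + Δv₂ = 1.229 km/s.

Δv = 1230 m/s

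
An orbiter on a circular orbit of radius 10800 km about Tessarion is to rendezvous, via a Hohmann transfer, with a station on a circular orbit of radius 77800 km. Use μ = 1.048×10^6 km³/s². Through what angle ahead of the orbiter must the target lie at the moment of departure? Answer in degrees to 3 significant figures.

Semi-major axis of the transfer orbit: a_t = (10800 + 77800)/2 = 44300 km.
Transfer time t = π√(a_t³/μ) = 28614 s.
Target angular speed ω₂ = √(μ/r₂³) = 4.7175×10^-5 rad/s.
Angle swept by the target during transfer: ω₂·t = 1.3499 rad = 77.34°.
The orbiter traverses 180° on the transfer ellipse, so the target must lead by 180° − 77.34° = 103°.

φ = 103°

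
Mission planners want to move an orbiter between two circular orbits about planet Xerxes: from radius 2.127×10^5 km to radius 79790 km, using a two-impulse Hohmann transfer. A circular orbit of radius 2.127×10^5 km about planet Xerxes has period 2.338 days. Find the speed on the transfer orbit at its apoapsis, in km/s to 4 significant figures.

v = 4.887 km/s

From Kepler's third law T² = 4π²r³/μ at r = 2.127×10^5 km, T = 2.338 days = 2.338 × 86400 s = 2.020032×10^5 s: μ = 4π²r³/T² = 9.30991×10^6 km³/s².
The Hohmann ellipse has a_t = (r₁ + r₂)/2 = 1.46245×10^5 km.
At apoapsis, r = 2.127×10^5 km.
Applying v² = μ(2/r − 1/a_t): v = 4.887 km/s.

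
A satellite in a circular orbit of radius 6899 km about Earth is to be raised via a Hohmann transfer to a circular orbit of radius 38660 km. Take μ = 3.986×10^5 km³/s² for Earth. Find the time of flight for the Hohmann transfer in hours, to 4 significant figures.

t = 4.752 hours

Transfer-ellipse semi-major axis a_t = (r₁ + r₂)/2 = (6899 + 38660)/2 = 22779.5 km.
By Kepler's third law the transfer-orbit period is T = 2π√(a_t³/μ), so t = T/2 = 17108 s.
Converting: 17108 s ÷ 3600 s/hour = 4.752 hours.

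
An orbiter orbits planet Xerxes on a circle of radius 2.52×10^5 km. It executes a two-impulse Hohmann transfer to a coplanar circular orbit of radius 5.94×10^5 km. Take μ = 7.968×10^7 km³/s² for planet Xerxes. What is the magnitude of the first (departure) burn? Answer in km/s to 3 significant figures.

Δv₁ = 3.29 km/s

Transfer-ellipse semi-major axis a_t = (r₁ + r₂)/2 = (2.520×10^5 + 5.940×10^5)/2 = 4.230×10^5 km.
Circular speed at r = 2.520×10^5 km: v_c = √(μ/r) = 17.78 km/s.
Transfer-orbit speed at the same r (vis-viva, a = a_t): v_t = √[μ(2/r − 1/a_t)] = 21.07 km/s.
Δv₁ = |v_t − v_c| = |21.07 − 17.78| = 3.290 km/s.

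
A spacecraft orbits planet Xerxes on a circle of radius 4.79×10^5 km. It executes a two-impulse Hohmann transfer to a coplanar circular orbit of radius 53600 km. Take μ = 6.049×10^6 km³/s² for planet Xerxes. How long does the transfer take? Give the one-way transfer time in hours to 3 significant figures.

Transfer-ellipse semi-major axis a_t = (r₁ + r₂)/2 = (4.790×10^5 + 53600)/2 = 2.663×10^5 km.
Transfer time t = π√(a_t³/μ) = π√((2.663×10^5)³ / 6.049×10^6) = 1.7554×10^5 s.
Converting: 1.7554×10^5 s ÷ 3600 s/hour = 48.8 hours.

t = 48.8 hours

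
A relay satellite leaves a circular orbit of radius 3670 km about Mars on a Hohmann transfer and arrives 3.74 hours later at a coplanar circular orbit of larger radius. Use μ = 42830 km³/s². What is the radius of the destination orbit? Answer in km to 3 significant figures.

Transfer time t = 3.74 hours = 13464 s, and t = π√(a_t³/μ).
So a_t = (μ t²/π²)^(1/3) = (42830 × (13464)² / π²)^(1/3) = 9231.4 km.
Since a_t = (r₁ + r₂)/2, r₂ = 2a_t − r₁ = 2×9231.4 − 3670 = 14792.8 km.

r₂ = 14800 km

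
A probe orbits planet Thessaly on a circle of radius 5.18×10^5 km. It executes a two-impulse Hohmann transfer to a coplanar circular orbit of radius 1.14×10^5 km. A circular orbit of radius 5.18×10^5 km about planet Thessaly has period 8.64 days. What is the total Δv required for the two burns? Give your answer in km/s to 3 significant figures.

Δv = 4.35 km/s

From Kepler's third law T² = 4π²r³/μ at r = 5.18×10^5 km, T = 8.64 days = 8.64 × 86400 s = 7.46496×10^5 s: μ = 4π²r³/T² = 9.84678×10^6 km³/s².
Transfer-ellipse semi-major axis a_t = (r₁ + r₂)/2 = (5.180×10^5 + 1.140×10^5)/2 = 3.160×10^5 km.
Circular speed at r₁: v₁ = √(μ/r₁) = √(9.84678×10^6/5.180×10^5) = 4.359956 km/s.
On the transfer ellipse at r₁, vis-viva gives v_a = √[μ(2/r₁ − 1/a_t)] = 2.618732 km/s.
First burn Δv₁ = |v_a − v₁| = 1.74122 km/s.
At r₂, v₂ = √(μ/r₂) = 9.293827 km/s.
Transfer-orbit speed at r₂: v_p = √[μ(2/r₂ − 1/a_t)] = 11.89915 km/s.
Second burn Δv₂ = |v₂ − v_p| = 2.60532 km/s.
Total Δv = Δv₁ + Δv₂ = 4.347 km/s.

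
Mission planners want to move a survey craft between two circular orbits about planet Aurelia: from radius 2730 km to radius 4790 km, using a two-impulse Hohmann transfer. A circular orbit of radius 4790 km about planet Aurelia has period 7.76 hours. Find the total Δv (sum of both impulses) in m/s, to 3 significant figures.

Δv = 343 m/s

From Kepler's third law T² = 4π²r³/μ at r = 4790 km, T = 7.76 hours = 7.76 × 3600 s = 27936 s: μ = 4π²r³/T² = 5559.53 km³/s².
Transfer-ellipse semi-major axis a_t = (r₁ + r₂)/2 = (2730 + 4790)/2 = 3760 km.
Circular speed at r₁: v₁ = √(μ/r₁) = √(5559.53/2730) = 1.427045 km/s.
On the transfer ellipse at r₁, vis-viva gives v_p = √[μ(2/r₁ − 1/a_t)] = 1.610688 km/s.
First burn Δv₁ = |v_p − v₁| = 0.18364 km/s.
Circular speed at r₂: v₂ = √(μ/r₂) = 1.077336 km/s.
Transfer-orbit speed at r₂: v_a = √[μ(2/r₂ − 1/a_t)] = 0.9179913 km/s.
Second burn Δv₂ = |v₂ − v_a| = 0.15934 km/s.
Δv = Δv₁ + Δv₂ = 0.18364 + 0.15934 = 0.3430 km/s.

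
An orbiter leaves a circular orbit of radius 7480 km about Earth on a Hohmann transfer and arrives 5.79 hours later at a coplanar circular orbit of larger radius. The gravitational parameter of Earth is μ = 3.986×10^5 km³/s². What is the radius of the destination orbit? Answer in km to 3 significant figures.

r₂ = 44500 km

Transfer time t = 5.79 hours = 20844 s, and t = π√(a_t³/μ).
So a_t = (μ t²/π²)^(1/3) = (3.986×10^5 × (20844)² / π²)^(1/3) = 25986 km.
Since a_t = (r₁ + r₂)/2, r₂ = 2a_t − r₁ = 2×25986 − 7480 = 44492 km.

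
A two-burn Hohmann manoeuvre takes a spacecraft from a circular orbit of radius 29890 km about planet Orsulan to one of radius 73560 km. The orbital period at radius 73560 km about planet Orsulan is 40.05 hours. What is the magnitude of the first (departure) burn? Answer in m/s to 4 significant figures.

Δv₁ = 968.2 m/s

From Kepler's third law T² = 4π²r³/μ at r = 73560 km, T = 40.05 hours = 40.05 × 3600 s = 1.4418×10^5 s: μ = 4π²r³/T² = 7.55918×10^5 km³/s².
The Hohmann ellipse has a_t = (r₁ + r₂)/2 = 51725 km.
On the circular orbit at r = 29890 km, v_c = √(μ/r) = 5.02892 km/s.
Vis-viva on the transfer ellipse at r = 29890 km gives v_t = √[μ(2/r − 1/a_t)] = 5.99715 km/s.
Δv₁ = |v_t − v_c| = |5.99715 − 5.02892| = 0.9682 km/s.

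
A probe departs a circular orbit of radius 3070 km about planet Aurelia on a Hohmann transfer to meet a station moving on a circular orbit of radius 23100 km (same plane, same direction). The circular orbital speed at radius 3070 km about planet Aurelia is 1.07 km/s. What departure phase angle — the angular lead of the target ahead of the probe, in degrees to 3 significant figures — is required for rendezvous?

φ = 103°

From the circular-orbit relation v² = μ/r at r = 3070 km: μ = v²r = (1.07)² × 3070 = 3514.84 km³/s².
Transfer-ellipse semi-major axis a_t = (r₁ + r₂)/2 = (3070 + 23100)/2 = 13085 km.
The half-period of the transfer ellipse is t = π√(a_t³/μ) = 79315 s.
The target's mean motion on its circular orbit is ω₂ = √(μ/r₂³) = 1.6886×10^-5 rad/s.
Angle swept by the target during transfer: ω₂·t = 1.3393 rad = 76.74°.
The probe traverses 180° on the transfer ellipse, so the target must lead by 180° − 76.74° = 103°.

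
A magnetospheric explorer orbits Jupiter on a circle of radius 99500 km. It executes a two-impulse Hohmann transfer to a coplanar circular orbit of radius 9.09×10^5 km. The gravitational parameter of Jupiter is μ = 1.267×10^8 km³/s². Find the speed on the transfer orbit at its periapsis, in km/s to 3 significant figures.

The Hohmann ellipse has a_t = (r₁ + r₂)/2 = 5.0425×10^5 km.
At periapsis, r = 99500 km.
Vis-viva: v = √[μ(2/r − 1/a_t)] = √[1.267×10^8 × (2/99500 − 1/5.0425×10^5)] = 47.91 km/s.

v = 47.9 km/s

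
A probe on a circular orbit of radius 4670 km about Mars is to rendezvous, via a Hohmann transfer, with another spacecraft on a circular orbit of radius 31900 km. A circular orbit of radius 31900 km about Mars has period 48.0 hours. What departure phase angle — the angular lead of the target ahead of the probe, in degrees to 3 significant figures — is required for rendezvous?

φ = 102°

From Kepler's third law T² = 4π²r³/μ at r = 31900 km, T = 48.0 hours = 48.0 × 3600 s = 1.728×10^5 s: μ = 4π²r³/T² = 42918.5 km³/s².
Transfer-ellipse semi-major axis a_t = (r₁ + r₂)/2 = (4670 + 31900)/2 = 18285 km.
Transfer time t = π√(a_t³/μ) = 37494.7 s.
The target's mean motion on its circular orbit is ω₂ = √(μ/r₂³) = 3.63610×10^-5 rad/s.
Angle swept by the target during transfer: ω₂·t = 1.3633 rad = 78.11°.
Arrival is 180° from departure on the ellipse, so φ = 180° − 78.11° = 102°.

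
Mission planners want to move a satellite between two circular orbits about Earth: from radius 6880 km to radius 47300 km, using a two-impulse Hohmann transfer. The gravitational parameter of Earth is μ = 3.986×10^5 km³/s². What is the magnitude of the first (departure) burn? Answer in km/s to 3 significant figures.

The Hohmann ellipse has a_t = (r₁ + r₂)/2 = 27090 km.
Circular speed at r = 6880 km: v_c = √(μ/r) = 7.6116 km/s.
Vis-viva on the transfer ellipse at r = 6880 km gives v_t = √[μ(2/r − 1/a_t)] = 10.058 km/s.
Δv₁ = |v_t − v_c| = |10.058 − 7.6116| = 2.446 km/s.

Δv₁ = 2.45 km/s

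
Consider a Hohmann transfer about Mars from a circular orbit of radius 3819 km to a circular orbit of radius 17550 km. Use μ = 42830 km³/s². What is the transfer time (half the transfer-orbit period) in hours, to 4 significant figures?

The Hohmann ellipse has a_t = (r₁ + r₂)/2 = 10684.5 km.
Half the transfer-orbit period gives t = π√(a_t³/μ) = 16765 s.
Converting: 16765 s ÷ 3600 s/hour = 4.657 hours.

t = 4.657 hours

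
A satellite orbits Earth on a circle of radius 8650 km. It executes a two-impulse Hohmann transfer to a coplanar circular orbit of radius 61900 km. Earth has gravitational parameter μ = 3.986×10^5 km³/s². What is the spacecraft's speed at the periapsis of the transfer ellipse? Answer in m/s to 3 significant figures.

Semi-major axis of the transfer orbit: a_t = (8650 + 61900)/2 = 35275 km.
At periapsis, r = 8650 km.
From the vis-viva equation, v = √[μ(2/r − 1/a_t)] = 8.992 km/s.

v = 8990 m/s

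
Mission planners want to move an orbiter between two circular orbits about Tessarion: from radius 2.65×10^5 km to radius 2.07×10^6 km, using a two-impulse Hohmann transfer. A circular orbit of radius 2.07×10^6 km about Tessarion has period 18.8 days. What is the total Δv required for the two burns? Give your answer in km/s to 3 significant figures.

From Kepler's third law T² = 4π²r³/μ at r = 2.07×10^6 km, T = 18.8 days = 18.8 × 86400 s = 1.62432×10^6 s: μ = 4π²r³/T² = 1.32717×10^8 km³/s².
Semi-major axis of the transfer orbit: a_t = (2.650×10^5 + 2.070×10^6)/2 = 1.1675×10^6 km.
At r₁ the circular-orbit speed is v₁ = √(μ/r₁) = 22.38 km/s.
Transfer-orbit speed at r₁ (vis-viva): v_p = √[μ(2/r₁ − 1/a_t)] = 29.80 km/s.
First burn Δv₁ = |v_p − v₁| = 7.420 km/s.
At r₂, v₂ = √(μ/r₂) = 8.007 km/s.
Transfer-orbit speed at r₂: v_a = √[μ(2/r₂ − 1/a_t)] = 3.815 km/s.
Second burn Δv₂ = |v₂ − v_a| = 4.192 km/s.
Δv = Δv₁ + Δv₂ = 7.420 + 4.192 = 11.61 km/s.

Δv = 11.6 km/s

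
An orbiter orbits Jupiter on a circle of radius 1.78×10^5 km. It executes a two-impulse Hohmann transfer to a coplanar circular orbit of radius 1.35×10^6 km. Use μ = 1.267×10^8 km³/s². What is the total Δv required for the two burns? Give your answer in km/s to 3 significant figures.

Transfer-ellipse semi-major axis a_t = (r₁ + r₂)/2 = (1.780×10^5 + 1.350×10^6)/2 = 7.640×10^5 km.
At r₁ the circular-orbit speed is v₁ = √(μ/r₁) = 26.680 km/s.
Transfer-orbit speed at r₁ (vis-viva equation): v_p = √[μ(2/r₁ − 1/a_t)] = 35.465 km/s.
First burn Δv₁ = |v_p − v₁| = 8.785 km/s.
Circular speed at r₂: v₂ = √(μ/r₂) = 9.688 km/s.
Transfer-orbit speed at r₂: v_a = √[μ(2/r₂ − 1/a_t)] = 4.676 km/s.
Second burn Δv₂ = |v₂ − v_a| = 5.012 km/s.
Δv = Δv₁ + Δv₂ = 8.785 + 5.012 = 13.80 km/s.

Δv = 13.8 km/s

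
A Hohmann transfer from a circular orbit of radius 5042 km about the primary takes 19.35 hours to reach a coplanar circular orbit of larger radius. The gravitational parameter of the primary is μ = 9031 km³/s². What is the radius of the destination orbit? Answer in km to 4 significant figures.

r₂ = 27830 km

Transfer time t = 19.35 hours = 69660 s, and t = π√(a_t³/μ).
So a_t = (μ t²/π²)^(1/3) = (9031 × (69660)² / π²)^(1/3) = 16436 km.
Since a_t = (r₁ + r₂)/2, r₂ = 2a_t − r₁ = 2×16436 − 5042 = 27830 km.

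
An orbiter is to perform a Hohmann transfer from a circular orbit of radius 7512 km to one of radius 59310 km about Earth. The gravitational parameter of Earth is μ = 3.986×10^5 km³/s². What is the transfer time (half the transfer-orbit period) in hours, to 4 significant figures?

t = 8.441 hours

The Hohmann ellipse has a_t = (r₁ + r₂)/2 = 33411 km.
Transfer time t = π√(a_t³/μ) = π√((33411)³ / 3.986×10^5) = 30389 s.
Converting: 30389 s ÷ 3600 s/hour = 8.441 hours.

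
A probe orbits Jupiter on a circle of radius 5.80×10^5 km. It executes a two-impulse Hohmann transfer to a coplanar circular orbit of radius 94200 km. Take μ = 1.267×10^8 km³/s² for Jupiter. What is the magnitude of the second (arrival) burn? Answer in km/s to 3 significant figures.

Δv₂ = 11.4 km/s

Semi-major axis of the transfer orbit: a_t = (5.800×10^5 + 94200)/2 = 3.371×10^5 km.
On the circular orbit at r = 94200 km, v_c = √(μ/r) = 36.674 km/s.
Transfer-orbit speed at the same r (vis-viva, a = a_t): v_t = √[μ(2/r − 1/a_t)] = 48.106 km/s.
Δv₂ = |v_t − v_c| = |48.106 − 36.674| = 11.43 km/s.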